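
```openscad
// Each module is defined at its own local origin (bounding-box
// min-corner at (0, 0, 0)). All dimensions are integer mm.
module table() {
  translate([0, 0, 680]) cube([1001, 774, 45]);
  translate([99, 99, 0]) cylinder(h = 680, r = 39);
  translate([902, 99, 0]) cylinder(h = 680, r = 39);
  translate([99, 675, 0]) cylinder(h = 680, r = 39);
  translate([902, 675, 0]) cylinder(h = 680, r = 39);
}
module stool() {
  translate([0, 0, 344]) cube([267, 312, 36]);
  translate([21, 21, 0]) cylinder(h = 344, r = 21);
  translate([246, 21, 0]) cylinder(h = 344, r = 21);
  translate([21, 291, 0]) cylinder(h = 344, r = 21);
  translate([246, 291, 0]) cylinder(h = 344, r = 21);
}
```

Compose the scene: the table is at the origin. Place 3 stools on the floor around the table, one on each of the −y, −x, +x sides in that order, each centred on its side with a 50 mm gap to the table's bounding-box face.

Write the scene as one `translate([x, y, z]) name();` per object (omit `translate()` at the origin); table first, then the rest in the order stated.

table();
translate([367, -362, 0]) stool();
translate([-317, 231, 0]) stool();
translate([1051, 231, 0]) stool();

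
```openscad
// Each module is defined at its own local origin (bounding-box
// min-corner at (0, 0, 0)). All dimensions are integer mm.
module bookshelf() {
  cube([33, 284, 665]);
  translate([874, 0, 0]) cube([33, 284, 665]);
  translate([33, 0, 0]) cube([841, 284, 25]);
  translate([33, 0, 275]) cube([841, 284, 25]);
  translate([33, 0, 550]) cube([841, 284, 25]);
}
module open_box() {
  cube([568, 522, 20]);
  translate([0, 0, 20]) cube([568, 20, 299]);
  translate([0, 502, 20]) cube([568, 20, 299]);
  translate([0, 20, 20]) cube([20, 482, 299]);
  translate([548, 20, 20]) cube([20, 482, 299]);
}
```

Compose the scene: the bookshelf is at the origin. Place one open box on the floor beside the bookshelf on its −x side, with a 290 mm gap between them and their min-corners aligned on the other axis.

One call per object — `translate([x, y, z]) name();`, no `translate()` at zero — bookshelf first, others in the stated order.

bookshelf();
translate([-858, 0, 0]) open_box();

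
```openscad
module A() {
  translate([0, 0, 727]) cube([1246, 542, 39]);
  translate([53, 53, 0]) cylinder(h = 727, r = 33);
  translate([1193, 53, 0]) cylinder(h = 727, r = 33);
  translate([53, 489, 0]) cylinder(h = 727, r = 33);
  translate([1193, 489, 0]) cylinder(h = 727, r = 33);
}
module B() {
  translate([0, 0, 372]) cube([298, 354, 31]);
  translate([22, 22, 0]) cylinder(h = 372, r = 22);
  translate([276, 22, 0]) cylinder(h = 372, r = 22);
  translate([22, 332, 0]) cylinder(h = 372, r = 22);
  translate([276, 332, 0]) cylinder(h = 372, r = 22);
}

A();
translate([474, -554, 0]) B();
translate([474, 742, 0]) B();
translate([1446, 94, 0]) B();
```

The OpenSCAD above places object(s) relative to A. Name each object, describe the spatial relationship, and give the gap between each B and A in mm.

Each stool's nearest face is 200 mm from the table's bounding box.

A is a table. B is a stool. Three stools sit around the table at the −y, +y, +x sides. The gap between each stool and the table is 200 mm.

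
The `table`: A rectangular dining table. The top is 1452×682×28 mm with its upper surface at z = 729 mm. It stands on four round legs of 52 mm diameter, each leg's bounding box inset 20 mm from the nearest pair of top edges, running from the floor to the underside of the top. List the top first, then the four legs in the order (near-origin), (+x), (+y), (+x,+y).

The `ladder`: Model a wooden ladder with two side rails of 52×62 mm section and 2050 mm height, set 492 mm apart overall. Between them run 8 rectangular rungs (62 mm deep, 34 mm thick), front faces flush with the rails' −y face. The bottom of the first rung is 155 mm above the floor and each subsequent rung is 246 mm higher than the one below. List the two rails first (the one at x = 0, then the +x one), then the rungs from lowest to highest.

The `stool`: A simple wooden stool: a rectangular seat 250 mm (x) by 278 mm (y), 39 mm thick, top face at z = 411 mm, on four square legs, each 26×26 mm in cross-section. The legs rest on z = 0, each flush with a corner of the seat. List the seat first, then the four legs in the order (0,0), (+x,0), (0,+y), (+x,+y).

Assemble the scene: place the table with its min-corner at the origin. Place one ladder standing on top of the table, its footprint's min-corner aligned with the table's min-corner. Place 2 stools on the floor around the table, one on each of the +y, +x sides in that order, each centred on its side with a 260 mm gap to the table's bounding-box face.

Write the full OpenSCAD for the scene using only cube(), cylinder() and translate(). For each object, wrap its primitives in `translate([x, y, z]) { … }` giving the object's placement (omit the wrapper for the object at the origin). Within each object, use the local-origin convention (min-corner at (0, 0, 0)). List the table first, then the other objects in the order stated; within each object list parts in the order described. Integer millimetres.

translate([0, 0, 701]) cube([1452, 682, 28]);
translate([46, 46, 0]) cylinder(h = 701, r = 26);
translate([1406, 46, 0]) cylinder(h = 701, r = 26);
translate([46, 636, 0]) cylinder(h = 701, r = 26);
translate([1406, 636, 0]) cylinder(h = 701, r = 26);
translate([0, 0, 729]) {
  cube([52, 62, 2050]);
  translate([440, 0, 0]) cube([52, 62, 2050]);
  translate([52, 0, 155]) cube([388, 62, 34]);
  translate([52, 0, 401]) cube([388, 62, 34]);
  translate([52, 0, 647]) cube([388, 62, 34]);
  translate([52, 0, 893]) cube([388, 62, 34]);
  translate([52, 0, 1139]) cube([388, 62, 34]);
  translate([52, 0, 1385]) cube([388, 62, 34]);
  translate([52, 0, 1631]) cube([388, 62, 34]);
  translate([52, 0, 1877]) cube([388, 62, 34]);
}
translate([601, 942, 0]) {
  translate([0, 0, 372]) cube([250, 278, 39]);
  cube([26, 26, 372]);
  translate([224, 0, 0]) cube([26, 26, 372]);
  translate([0, 252, 0]) cube([26, 26, 372]);
  translate([224, 252, 0]) cube([26, 26, 372]);
}
translate([1712, 202, 0]) {
  translate([0, 0, 372]) cube([250, 278, 39]);
  cube([26, 26, 372]);
  translate([224, 0, 0]) cube([26, 26, 372]);
  translate([0, 252, 0]) cube([26, 26, 372]);
  translate([224, 252, 0]) cube([26, 26, 372]);
}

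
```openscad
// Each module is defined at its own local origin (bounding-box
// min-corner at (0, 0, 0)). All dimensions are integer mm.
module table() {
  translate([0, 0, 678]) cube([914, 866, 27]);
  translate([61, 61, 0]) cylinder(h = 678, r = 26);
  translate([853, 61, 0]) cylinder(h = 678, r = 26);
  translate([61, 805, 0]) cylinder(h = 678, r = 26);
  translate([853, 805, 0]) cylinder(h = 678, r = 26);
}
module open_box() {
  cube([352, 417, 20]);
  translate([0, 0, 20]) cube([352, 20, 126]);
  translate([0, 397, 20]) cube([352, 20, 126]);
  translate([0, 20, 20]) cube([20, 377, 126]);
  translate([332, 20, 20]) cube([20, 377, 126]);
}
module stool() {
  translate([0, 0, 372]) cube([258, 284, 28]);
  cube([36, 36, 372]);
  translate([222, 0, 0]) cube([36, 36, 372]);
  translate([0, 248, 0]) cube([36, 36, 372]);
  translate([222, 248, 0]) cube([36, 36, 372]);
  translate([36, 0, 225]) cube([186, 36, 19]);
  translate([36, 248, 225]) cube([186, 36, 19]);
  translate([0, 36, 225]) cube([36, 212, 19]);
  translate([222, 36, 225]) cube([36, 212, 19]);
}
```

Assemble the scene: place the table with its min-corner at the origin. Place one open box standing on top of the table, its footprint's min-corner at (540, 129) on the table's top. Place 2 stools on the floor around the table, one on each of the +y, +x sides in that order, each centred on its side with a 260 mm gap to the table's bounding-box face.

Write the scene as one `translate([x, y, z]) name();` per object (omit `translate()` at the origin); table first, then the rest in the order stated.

table();
translate([540, 129, 705]) open_box();
translate([328, 1126, 0]) stool();
translate([1174, 291, 0]) stool();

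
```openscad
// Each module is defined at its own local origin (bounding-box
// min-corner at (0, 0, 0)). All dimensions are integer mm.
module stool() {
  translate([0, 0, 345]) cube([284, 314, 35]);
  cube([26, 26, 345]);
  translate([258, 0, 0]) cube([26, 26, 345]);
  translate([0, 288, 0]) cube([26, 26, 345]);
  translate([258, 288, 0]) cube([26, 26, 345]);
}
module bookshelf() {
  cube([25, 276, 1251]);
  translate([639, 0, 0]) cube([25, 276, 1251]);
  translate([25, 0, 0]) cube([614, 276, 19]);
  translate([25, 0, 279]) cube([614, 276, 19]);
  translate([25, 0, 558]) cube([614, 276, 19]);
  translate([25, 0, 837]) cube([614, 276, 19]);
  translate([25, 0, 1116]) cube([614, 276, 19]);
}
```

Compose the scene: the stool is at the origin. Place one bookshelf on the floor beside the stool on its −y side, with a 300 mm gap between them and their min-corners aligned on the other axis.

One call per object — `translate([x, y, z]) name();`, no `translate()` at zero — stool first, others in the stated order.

stool();
translate([0, -576, 0]) bookshelf();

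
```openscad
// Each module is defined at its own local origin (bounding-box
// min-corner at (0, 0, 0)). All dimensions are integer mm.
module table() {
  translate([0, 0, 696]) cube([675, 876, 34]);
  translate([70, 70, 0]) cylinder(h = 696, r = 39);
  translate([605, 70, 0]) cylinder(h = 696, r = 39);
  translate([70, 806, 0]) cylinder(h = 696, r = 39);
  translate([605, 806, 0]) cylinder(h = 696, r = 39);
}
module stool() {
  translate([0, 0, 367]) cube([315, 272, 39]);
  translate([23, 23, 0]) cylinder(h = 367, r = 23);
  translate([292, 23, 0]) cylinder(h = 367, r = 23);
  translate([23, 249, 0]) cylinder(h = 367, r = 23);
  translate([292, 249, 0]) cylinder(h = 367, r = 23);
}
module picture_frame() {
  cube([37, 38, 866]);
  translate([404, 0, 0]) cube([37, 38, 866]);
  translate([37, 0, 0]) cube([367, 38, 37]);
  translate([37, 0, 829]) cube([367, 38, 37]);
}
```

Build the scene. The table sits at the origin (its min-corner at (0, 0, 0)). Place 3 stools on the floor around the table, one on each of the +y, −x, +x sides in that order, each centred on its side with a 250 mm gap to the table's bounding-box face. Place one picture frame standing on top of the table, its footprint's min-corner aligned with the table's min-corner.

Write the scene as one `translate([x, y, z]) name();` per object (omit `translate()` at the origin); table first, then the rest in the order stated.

table();
translate([180, 1126, 0]) stool();
translate([-565, 302, 0]) stool();
translate([925, 302, 0]) stool();
translate([0, 0, 730]) picture_frame();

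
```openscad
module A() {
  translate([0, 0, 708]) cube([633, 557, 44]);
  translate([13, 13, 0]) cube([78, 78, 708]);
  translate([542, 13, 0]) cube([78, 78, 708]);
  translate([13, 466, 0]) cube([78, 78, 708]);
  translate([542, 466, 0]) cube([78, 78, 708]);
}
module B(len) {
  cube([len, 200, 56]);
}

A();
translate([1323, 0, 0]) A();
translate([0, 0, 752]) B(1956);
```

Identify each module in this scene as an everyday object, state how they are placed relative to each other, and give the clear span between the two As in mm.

A is a table. B is a beam. A beam spans the tops of two tables. The clear span between the two tables is 690 mm.

Second table starts at x = 1323; first ends at x = 633; clear span = 1323 − 633 = 690 mm.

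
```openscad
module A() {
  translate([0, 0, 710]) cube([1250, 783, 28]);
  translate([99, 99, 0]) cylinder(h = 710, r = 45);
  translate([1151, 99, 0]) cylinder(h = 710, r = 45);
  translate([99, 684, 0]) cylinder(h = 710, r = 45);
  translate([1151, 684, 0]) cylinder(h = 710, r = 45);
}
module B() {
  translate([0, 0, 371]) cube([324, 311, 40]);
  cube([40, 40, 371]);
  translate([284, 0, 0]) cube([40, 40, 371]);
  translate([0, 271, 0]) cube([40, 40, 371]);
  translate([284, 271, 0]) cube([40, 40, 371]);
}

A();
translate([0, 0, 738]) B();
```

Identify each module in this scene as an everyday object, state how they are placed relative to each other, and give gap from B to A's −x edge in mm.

A is a table. B is a stool. The stool is on top of the table. The gap from the stool to the table's −x edge is 0 mm.

The stool's min-x is at 0; the table's min-x is 0; gap = 0 mm.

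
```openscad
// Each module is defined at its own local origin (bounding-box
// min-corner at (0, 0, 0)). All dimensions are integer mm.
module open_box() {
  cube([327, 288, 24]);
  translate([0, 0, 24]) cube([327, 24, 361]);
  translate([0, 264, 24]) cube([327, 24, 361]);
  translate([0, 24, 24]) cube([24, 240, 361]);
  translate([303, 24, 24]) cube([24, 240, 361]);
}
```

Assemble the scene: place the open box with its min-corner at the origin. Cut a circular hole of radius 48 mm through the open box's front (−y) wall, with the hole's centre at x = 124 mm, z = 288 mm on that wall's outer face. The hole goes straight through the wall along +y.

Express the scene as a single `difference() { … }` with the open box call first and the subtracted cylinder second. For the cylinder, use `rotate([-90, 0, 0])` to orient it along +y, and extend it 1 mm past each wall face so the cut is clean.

difference() {
  open_box();
  translate([124, -1, 288]) rotate([-90, 0, 0]) cylinder(h = 26, r = 48);
}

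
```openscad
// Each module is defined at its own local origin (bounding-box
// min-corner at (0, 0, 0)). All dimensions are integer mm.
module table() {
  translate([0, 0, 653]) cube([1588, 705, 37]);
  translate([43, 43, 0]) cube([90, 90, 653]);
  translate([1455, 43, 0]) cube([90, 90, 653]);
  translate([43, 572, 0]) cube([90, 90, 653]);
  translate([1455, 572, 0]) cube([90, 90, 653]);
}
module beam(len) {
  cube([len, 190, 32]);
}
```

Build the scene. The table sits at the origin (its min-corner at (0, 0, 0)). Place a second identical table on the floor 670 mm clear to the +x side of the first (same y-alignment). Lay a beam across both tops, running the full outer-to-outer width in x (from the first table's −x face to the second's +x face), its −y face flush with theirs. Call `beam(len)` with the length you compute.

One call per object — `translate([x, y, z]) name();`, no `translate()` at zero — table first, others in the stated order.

table();
translate([2258, 0, 0]) table();
translate([0, 0, 690]) beam(3846);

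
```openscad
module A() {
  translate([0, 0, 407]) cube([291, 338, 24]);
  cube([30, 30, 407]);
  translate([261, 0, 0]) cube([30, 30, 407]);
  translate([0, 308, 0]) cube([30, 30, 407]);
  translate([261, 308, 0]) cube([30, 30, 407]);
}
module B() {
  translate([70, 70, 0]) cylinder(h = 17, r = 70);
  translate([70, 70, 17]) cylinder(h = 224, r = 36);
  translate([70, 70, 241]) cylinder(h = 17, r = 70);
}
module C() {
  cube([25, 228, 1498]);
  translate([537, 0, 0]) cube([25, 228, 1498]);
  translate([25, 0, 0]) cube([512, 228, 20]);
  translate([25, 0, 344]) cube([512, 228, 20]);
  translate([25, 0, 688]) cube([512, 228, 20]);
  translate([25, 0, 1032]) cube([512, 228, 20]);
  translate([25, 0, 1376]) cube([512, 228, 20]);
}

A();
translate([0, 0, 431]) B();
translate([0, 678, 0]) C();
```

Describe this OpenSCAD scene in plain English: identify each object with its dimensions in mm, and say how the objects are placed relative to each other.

A is a four-legged stool. The seat is a 291×338×24 mm slab whose top surface is at z = 431 mm; four square legs, each 30×30 mm in cross-section, run from the floor (z = 0) to the underside of the seat, each flush with a corner of the seat.

B is a spool: two coaxial disc flanges of radius 70 mm and thickness 17 mm, joined by a core cylinder of radius 36 mm and height 224 mm. The lower flange rests on z = 0 and the three cylinders share a vertical axis.

C is an open bookshelf. Two side panels, each 25 mm thick, 228 mm deep and 1498 mm tall, stand 562 mm apart (outside-to-outside). Between them sit 5 shelves, each 20 mm thick and 228 mm deep, spanning the full gap between the sides. The bottom shelf rests on the floor (its underside at z = 0) and the clear gap between one shelf's top and the next shelf's underside is 324 mm.

The spool is on top of the stool. The bookshelf is on the floor beside the stool on its +y side.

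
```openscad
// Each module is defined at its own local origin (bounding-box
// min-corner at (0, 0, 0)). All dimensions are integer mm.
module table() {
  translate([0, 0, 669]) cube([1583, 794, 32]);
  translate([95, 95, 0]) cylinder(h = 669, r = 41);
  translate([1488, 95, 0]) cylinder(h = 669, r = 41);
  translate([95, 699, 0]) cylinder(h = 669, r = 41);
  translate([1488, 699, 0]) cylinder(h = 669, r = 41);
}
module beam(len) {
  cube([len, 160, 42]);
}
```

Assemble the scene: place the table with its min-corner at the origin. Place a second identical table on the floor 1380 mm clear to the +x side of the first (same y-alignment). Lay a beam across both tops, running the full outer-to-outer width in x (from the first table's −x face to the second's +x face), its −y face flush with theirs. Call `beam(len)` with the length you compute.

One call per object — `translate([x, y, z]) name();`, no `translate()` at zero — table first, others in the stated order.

table();
translate([2963, 0, 0]) table();
translate([0, 0, 701]) beam(4546);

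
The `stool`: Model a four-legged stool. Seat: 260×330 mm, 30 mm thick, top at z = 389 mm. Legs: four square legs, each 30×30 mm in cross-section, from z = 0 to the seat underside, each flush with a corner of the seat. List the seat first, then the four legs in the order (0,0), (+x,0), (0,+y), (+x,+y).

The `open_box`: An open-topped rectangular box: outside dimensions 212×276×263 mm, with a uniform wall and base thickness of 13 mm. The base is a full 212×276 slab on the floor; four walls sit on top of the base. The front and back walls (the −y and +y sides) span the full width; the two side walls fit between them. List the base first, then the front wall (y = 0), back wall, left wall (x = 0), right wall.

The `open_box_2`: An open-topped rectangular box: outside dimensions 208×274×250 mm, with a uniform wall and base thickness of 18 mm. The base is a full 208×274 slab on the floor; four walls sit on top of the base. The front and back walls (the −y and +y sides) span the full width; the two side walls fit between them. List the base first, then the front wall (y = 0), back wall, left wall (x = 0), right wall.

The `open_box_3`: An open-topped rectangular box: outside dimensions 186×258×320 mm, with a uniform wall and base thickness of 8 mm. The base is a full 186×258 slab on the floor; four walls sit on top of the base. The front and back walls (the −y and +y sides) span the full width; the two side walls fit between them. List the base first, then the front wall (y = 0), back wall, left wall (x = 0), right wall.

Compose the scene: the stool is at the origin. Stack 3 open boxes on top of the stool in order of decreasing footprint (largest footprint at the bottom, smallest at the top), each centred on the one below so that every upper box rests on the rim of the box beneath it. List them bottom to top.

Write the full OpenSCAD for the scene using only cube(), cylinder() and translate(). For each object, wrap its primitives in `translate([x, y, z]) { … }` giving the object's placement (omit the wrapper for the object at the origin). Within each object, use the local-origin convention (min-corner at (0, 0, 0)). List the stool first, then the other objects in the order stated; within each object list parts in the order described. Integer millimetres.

translate([0, 0, 359]) cube([260, 330, 30]);
cube([30, 30, 359]);
translate([230, 0, 0]) cube([30, 30, 359]);
translate([0, 300, 0]) cube([30, 30, 359]);
translate([230, 300, 0]) cube([30, 30, 359]);
translate([24, 27, 389]) {
  cube([212, 276, 13]);
  translate([0, 0, 13]) cube([212, 13, 250]);
  translate([0, 263, 13]) cube([212, 13, 250]);
  translate([0, 13, 13]) cube([13, 250, 250]);
  translate([199, 13, 13]) cube([13, 250, 250]);
}
translate([26, 28, 652]) {
  cube([208, 274, 18]);
  translate([0, 0, 18]) cube([208, 18, 232]);
  translate([0, 256, 18]) cube([208, 18, 232]);
  translate([0, 18, 18]) cube([18, 238, 232]);
  translate([190, 18, 18]) cube([18, 238, 232]);
}
translate([37, 36, 902]) {
  cube([186, 258, 8]);
  translate([0, 0, 8]) cube([186, 8, 312]);
  translate([0, 250, 8]) cube([186, 8, 312]);
  translate([0, 8, 8]) cube([8, 242, 312]);
  translate([178, 8, 8]) cube([8, 242, 312]);
}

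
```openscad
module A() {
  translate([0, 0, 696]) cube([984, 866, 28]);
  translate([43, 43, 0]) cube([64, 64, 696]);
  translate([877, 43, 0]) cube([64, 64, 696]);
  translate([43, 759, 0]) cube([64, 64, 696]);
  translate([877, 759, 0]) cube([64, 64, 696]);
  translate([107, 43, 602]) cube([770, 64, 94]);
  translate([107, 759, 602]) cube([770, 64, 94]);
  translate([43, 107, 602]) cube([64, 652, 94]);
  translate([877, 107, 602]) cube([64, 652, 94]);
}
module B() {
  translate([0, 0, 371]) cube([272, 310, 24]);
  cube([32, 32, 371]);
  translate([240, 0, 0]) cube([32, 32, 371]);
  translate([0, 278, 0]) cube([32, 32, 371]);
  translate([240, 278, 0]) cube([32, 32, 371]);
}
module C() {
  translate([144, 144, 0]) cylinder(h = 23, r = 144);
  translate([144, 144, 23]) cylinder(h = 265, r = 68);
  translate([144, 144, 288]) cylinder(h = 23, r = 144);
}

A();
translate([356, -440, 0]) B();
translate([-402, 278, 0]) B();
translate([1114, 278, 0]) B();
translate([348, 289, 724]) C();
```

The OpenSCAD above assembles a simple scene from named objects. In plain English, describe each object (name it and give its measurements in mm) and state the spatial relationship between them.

A is a table with a 984×866 mm rectangular top, 28 mm thick, top surface at z = 724 mm, supported by four 64×64 mm square legs, each inset 43 mm from the nearest pair of top edges, running from the floor. Four apron rails, 64 mm thick and 94 mm tall, run between adjacent legs with their top edges flush with the underside of the top and their outer faces flush with the legs' outer faces.

B is a four-legged stool. The seat is a 272×310×24 mm slab whose top surface is at z = 395 mm; four square legs, each 32×32 mm in cross-section, run from the floor (z = 0) to the underside of the seat, each flush with a corner of the seat.

C is a spool: two coaxial disc flanges of radius 144 mm and thickness 23 mm, joined by a core cylinder of radius 68 mm and height 265 mm. The lower flange rests on z = 0 and the three cylinders share a vertical axis.

Three stools sit around the table at the −y, −x, +x sides. The spool is on top of the table, centred.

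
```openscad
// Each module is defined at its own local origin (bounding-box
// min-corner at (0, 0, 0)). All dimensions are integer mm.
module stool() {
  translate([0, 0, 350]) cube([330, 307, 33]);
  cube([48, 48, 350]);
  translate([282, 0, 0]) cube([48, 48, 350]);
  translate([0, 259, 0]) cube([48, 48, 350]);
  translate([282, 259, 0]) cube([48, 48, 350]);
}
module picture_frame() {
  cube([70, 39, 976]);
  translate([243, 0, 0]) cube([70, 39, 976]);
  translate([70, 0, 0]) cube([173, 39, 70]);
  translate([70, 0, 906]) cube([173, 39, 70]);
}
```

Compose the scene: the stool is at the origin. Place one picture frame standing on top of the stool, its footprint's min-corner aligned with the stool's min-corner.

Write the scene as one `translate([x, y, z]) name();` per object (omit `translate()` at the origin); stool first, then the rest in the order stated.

stool();
translate([0, 0, 383]) picture_frame();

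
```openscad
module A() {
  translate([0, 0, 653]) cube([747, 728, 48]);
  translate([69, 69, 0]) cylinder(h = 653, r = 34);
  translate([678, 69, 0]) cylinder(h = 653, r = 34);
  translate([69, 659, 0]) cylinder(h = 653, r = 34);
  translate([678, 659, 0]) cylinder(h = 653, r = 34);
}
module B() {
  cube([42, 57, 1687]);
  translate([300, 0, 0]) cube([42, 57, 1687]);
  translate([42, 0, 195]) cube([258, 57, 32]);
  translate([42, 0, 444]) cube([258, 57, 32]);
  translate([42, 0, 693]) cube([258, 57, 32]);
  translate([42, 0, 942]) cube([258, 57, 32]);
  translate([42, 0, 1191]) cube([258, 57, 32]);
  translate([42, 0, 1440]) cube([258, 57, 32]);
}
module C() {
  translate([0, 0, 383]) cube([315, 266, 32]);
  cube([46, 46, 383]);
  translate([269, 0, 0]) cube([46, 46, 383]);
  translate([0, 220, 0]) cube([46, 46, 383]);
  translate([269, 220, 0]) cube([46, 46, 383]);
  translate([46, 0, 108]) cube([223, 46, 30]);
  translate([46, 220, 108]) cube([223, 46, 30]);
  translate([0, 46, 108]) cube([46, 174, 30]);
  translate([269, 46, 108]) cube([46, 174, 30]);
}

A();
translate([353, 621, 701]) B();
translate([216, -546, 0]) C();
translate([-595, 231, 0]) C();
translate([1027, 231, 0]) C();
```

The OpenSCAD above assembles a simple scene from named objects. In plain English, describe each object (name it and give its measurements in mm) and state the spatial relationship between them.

A is a table with a 747×728 mm rectangular top, 48 mm thick, top surface at z = 701 mm, supported by four round legs of 68 mm diameter, each leg's bounding box inset 35 mm from the nearest pair of top edges, running from the floor.

B is a straight ladder. Two 42×57 mm vertical rails, 1687 mm tall, stand 342 mm apart (outside-to-outside) with their front faces coplanar on the −y side. 6 rungs, each 57 mm deep and 32 mm tall, span between the inner faces of the rails, front faces flush with the rails. The lowest rung's underside is at z = 195 mm and rungs are spaced 249 mm apart (underside to underside).

C is a four-legged stool. The seat is a 315×266×32 mm slab whose top surface is at z = 415 mm; four square legs, each 46×46 mm in cross-section, run from the floor (z = 0) to the underside of the seat, each flush with a corner of the seat. Four stretchers, 46 mm wide and 30 mm tall, connect adjacent legs with their undersides at z = 108 mm, each running between the inner faces of the legs it joins and aligned with the legs' outer faces on the other axis.

The ladder is on top of the table. Three stools sit around the table at the −y, −x, +x sides.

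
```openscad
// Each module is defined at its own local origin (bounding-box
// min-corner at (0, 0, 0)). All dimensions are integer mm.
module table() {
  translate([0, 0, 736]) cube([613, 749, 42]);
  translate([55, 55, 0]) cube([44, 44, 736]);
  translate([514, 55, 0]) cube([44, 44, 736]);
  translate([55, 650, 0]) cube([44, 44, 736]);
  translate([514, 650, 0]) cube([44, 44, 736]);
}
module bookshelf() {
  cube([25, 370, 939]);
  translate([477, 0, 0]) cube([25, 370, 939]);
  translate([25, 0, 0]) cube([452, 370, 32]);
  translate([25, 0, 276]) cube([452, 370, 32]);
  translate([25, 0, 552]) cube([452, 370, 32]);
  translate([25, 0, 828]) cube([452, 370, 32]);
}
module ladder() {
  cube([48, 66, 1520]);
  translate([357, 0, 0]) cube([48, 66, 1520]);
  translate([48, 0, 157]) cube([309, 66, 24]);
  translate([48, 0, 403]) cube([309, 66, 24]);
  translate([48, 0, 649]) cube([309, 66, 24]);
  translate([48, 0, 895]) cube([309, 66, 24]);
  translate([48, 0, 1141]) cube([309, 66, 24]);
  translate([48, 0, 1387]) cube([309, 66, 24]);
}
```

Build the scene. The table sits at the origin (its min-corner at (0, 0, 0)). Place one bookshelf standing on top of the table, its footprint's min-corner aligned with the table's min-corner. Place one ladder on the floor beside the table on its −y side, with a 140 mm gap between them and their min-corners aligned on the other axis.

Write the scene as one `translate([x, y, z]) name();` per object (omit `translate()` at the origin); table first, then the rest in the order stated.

table();
translate([0, 0, 778]) bookshelf();
translate([0, -206, 0]) ladder();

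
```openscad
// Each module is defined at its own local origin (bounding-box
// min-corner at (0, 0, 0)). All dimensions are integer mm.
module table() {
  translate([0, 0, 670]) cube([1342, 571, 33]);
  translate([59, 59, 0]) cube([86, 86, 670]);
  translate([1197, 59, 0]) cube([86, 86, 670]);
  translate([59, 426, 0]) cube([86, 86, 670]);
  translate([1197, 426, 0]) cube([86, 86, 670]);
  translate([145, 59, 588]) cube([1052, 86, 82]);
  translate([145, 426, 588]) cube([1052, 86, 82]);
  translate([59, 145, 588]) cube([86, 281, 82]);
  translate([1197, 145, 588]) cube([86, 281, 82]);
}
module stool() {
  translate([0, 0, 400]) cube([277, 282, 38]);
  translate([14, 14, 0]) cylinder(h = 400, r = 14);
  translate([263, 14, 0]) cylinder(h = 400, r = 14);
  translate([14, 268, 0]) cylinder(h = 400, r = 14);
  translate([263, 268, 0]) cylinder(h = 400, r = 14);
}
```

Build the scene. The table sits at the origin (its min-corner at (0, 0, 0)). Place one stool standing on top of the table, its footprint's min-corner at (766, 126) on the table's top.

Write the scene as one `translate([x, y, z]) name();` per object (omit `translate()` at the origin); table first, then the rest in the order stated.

table();
translate([766, 126, 703]) stool();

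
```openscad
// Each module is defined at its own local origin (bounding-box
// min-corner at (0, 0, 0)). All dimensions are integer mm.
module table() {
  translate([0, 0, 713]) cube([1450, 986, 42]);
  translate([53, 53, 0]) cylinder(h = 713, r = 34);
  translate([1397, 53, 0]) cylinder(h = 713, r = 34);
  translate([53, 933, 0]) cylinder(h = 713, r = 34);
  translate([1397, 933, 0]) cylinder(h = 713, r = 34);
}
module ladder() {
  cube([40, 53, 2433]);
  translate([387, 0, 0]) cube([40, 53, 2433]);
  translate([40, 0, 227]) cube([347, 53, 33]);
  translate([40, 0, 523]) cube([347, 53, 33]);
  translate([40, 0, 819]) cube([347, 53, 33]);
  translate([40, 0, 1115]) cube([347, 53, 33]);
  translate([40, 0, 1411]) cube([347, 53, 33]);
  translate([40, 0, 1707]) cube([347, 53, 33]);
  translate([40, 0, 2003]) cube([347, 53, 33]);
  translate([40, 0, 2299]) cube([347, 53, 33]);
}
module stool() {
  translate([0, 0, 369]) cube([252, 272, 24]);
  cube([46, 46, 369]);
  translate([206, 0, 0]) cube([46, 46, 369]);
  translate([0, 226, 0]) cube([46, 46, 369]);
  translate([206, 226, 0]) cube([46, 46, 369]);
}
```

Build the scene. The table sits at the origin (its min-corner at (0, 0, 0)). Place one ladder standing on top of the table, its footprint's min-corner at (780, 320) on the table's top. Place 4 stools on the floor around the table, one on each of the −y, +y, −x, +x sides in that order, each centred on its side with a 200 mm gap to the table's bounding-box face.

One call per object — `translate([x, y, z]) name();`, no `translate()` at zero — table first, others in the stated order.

table();
translate([780, 320, 755]) ladder();
translate([599, -472, 0]) stool();
translate([599, 1186, 0]) stool();
translate([-452, 357, 0]) stool();
translate([1650, 357, 0]) stool();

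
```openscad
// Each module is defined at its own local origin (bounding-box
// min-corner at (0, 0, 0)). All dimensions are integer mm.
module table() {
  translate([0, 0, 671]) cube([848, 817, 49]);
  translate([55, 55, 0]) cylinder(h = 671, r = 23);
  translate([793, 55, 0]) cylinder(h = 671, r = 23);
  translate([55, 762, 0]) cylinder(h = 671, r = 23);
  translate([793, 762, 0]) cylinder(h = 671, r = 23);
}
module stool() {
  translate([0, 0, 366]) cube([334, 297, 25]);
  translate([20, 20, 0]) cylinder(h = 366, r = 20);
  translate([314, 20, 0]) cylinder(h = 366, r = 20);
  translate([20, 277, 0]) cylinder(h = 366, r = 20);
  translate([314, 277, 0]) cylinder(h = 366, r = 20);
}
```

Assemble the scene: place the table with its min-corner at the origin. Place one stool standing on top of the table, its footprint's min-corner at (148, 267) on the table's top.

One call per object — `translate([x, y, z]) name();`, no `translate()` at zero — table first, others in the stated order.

table();
translate([148, 267, 720]) stool();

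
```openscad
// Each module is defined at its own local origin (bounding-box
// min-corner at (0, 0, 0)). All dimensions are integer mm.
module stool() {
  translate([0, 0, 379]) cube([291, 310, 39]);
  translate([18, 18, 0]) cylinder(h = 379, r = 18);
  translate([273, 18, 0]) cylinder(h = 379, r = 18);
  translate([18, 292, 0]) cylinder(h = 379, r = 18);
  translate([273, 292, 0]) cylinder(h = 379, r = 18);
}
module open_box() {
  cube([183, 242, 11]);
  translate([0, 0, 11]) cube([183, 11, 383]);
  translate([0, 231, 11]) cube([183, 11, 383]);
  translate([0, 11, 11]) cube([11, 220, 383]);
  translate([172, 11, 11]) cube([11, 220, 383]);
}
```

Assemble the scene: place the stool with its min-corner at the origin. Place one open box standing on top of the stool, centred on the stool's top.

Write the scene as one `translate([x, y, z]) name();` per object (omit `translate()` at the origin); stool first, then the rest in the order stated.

stool();
translate([54, 34, 418]) open_box();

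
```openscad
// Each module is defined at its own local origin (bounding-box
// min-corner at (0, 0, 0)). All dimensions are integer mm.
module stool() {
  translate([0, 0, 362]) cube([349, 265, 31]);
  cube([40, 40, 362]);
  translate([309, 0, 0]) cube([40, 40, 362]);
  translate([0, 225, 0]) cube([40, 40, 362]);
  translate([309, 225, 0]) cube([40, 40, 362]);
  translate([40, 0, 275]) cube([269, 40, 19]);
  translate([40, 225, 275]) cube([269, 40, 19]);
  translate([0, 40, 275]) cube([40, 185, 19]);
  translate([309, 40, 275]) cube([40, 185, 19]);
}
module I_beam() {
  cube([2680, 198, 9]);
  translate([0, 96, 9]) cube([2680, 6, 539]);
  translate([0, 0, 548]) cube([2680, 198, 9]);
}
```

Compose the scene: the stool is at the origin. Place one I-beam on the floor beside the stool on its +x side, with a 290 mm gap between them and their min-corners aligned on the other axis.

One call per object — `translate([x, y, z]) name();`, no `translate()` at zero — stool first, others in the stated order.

stool();
translate([639, 0, 0]) I_beam();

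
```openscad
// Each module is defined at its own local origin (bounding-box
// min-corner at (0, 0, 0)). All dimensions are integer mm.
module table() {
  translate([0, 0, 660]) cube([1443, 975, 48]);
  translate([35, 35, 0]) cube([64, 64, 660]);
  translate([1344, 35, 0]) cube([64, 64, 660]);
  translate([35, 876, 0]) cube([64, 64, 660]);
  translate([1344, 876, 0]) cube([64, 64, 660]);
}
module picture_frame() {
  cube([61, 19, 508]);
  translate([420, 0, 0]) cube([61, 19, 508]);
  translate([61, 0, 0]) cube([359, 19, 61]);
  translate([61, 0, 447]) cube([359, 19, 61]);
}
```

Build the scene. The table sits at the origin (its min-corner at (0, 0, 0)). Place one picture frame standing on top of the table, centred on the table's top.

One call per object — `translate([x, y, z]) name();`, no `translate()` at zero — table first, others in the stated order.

table();
translate([481, 478, 708]) picture_frame();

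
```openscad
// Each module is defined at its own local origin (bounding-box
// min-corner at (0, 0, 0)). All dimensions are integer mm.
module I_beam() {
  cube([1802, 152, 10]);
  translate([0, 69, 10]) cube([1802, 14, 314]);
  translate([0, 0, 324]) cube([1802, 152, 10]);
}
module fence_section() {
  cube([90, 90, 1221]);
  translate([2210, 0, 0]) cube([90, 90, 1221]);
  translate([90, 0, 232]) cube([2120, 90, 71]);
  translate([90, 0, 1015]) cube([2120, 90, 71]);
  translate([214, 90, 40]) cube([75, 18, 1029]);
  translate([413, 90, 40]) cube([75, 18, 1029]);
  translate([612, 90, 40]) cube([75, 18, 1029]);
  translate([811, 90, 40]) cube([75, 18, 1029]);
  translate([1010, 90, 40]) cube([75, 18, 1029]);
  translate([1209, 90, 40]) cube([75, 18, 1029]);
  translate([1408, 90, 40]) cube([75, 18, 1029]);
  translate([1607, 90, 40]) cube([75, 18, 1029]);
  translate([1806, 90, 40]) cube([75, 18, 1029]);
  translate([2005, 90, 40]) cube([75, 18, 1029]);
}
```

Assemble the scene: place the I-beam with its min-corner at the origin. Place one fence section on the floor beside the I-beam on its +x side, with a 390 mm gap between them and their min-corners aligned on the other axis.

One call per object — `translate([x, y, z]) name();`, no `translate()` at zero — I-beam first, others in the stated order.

I_beam();
translate([2192, 0, 0]) fence_section();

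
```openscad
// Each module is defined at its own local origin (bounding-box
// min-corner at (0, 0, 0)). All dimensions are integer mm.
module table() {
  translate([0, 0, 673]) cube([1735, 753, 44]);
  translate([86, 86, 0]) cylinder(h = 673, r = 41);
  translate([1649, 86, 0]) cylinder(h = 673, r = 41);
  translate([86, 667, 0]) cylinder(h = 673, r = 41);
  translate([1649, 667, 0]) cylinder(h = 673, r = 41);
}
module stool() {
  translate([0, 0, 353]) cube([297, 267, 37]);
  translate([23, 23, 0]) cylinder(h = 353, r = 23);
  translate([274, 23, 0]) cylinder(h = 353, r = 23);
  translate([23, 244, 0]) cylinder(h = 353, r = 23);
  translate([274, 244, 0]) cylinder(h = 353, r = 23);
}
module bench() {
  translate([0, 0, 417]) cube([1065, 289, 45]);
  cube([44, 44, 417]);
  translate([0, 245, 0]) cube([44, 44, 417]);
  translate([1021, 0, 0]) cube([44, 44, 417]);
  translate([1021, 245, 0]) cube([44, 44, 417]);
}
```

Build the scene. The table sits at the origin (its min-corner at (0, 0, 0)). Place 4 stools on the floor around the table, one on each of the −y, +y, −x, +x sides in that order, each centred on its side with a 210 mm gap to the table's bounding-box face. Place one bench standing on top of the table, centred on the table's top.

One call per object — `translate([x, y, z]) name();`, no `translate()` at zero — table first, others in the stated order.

table();
translate([719, -477, 0]) stool();
translate([719, 963, 0]) stool();
translate([-507, 243, 0]) stool();
translate([1945, 243, 0]) stool();
translate([335, 232, 717]) bench();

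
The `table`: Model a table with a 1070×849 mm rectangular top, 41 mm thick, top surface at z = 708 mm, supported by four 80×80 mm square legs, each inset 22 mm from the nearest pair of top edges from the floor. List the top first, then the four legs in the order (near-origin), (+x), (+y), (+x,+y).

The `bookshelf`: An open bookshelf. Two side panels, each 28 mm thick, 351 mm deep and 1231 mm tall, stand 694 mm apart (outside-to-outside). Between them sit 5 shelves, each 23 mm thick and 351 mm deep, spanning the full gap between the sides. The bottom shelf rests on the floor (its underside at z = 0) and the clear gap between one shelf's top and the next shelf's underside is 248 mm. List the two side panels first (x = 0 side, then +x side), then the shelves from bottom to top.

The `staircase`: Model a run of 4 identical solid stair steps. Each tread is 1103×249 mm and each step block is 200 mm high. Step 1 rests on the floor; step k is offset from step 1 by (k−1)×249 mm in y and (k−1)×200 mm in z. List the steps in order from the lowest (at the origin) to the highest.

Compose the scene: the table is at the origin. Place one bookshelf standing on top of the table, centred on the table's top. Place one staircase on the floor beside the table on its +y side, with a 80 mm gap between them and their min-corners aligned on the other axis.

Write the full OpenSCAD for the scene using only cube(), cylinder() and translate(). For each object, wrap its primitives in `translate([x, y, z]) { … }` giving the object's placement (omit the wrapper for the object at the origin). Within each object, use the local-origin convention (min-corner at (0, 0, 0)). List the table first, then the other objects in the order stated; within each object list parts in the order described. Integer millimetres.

translate([0, 0, 667]) cube([1070, 849, 41]);
translate([22, 22, 0]) cube([80, 80, 667]);
translate([968, 22, 0]) cube([80, 80, 667]);
translate([22, 747, 0]) cube([80, 80, 667]);
translate([968, 747, 0]) cube([80, 80, 667]);
translate([188, 249, 708]) {
  cube([28, 351, 1231]);
  translate([666, 0, 0]) cube([28, 351, 1231]);
  translate([28, 0, 0]) cube([638, 351, 23]);
  translate([28, 0, 271]) cube([638, 351, 23]);
  translate([28, 0, 542]) cube([638, 351, 23]);
  translate([28, 0, 813]) cube([638, 351, 23]);
  translate([28, 0, 1084]) cube([638, 351, 23]);
}
translate([0, 929, 0]) {
  cube([1103, 249, 200]);
  translate([0, 249, 200]) cube([1103, 249, 200]);
  translate([0, 498, 400]) cube([1103, 249, 200]);
  translate([0, 747, 600]) cube([1103, 249, 200]);
}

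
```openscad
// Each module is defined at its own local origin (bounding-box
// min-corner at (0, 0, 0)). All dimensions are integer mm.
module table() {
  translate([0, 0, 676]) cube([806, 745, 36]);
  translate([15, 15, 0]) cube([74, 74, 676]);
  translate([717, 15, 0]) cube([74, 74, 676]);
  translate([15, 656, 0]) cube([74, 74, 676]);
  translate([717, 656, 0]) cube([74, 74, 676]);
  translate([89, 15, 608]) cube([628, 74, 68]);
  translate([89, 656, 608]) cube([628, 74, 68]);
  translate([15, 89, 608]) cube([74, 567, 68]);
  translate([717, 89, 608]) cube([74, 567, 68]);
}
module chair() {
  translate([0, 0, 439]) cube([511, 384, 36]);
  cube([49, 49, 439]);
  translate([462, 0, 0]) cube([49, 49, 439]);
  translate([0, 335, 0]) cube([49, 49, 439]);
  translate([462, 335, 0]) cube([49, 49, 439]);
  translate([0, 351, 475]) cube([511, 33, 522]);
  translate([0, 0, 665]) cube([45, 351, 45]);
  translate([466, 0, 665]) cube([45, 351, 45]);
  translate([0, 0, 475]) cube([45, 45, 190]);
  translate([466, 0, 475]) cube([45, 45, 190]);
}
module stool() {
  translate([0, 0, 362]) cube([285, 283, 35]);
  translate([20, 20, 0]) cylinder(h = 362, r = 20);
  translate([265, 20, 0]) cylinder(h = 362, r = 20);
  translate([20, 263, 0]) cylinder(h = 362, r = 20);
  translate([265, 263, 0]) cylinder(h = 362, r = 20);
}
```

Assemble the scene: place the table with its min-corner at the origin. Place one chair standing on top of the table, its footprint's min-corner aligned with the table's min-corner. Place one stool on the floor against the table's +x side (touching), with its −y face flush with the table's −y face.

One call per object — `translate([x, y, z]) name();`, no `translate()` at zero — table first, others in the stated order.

table();
translate([0, 0, 712]) chair();
translate([806, 0, 0]) stool();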